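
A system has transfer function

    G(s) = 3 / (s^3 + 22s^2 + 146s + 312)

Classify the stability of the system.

stable

The denominator s^3 + 22s^2 + 146s + 312 factors as (s + 12)(s^2 + 10s + 26), giving poles at s = -12, -5 ± j.
Since all poles lie strictly in the left half-plane, the system is stable.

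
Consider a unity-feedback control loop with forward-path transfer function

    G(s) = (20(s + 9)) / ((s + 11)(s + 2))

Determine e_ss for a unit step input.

e_ss = 0.1089

G(s) has no poles at the origin.
This is a Type 0 system. Kp = lim_{s→0} G(s) = 180/22 = 90/11.
e_ss = 1/(1 + Kp) = 1/(1 + 90/11) = 11/101 ≈ 0.1089.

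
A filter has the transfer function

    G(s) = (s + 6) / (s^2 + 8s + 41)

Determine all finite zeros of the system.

Set the numerator to zero: s + 6 = 0.
So s = -6.

s = -6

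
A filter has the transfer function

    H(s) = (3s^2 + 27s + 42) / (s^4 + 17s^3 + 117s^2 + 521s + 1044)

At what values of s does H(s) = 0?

s = -2, -7

Set the numerator to zero: 3s^2 + 27s + 42 = 0, i.e. 3·(s^2 + 9s + 14) = 0.
Factoring: (s + 2)(s + 7) = 0.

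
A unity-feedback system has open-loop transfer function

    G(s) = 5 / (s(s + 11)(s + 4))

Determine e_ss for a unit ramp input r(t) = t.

G(s) has one pole at the origin.
This is a Type 1 system. Kv = lim_{s→0} s·G(s) = 5/44.
e_ss = 1/Kv = 1/(5/44) = 44/5 ≈ 8.800.

e_ss = 8.800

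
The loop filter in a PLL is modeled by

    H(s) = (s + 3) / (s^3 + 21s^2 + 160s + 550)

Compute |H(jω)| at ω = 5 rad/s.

Substitute s = j5: numerator = 3 + j5, denominator = 25 + j675.
|H(j5)| = |3 + j5| / |25 + j675| = 5.8310 / 675.46 ≈ 0.008633.

|H(j5)| ≈ 0.008633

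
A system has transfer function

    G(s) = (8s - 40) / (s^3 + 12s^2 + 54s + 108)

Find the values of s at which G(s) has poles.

The poles are the roots of the denominator s^3 + 12s^2 + 54s + 108 = 0.
Trying s = -6: the polynomial evaluates to 0, so (s + 6) is a factor.
Dividing out leaves s^2 + 6s + 18 = 0.
The quadratic formula then gives s = -3 ± 3j.

s = -6, -3 + 3j, -3 - 3j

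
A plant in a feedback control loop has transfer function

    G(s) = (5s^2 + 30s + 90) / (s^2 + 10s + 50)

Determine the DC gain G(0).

G(0) = 9/5 ≈ 1.800

Set s = 0: G(0) = (90) / (50) = 9/5.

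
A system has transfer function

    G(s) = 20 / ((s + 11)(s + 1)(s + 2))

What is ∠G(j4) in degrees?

At s = j4: numerator = 20, denominator = -202 + j76.
∠G = ∠num − ∠den = 0° − (159.38°) = -159.4°.

∠G(j4) ≈ -159.4°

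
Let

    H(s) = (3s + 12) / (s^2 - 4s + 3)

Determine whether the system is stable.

The denominator s^2 - 4s + 3 factors as (s - 3)(s - 1), giving poles at s = 3, 1.
Since the pole(s) at s = 3, 1 lie in the right half-plane, the system is unstable.

unstable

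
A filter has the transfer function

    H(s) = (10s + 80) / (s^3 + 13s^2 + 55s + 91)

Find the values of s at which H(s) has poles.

The poles are the roots of the denominator s^3 + 13s^2 + 55s + 91 = 0.
Trying s = -7: the polynomial evaluates to 0, so (s + 7) is a factor.
Dividing out leaves s^2 + 6s + 13 = 0.
The quadratic formula then gives s = -3 ± 2j.

s = -3 + 2j, -3 - 2j, -7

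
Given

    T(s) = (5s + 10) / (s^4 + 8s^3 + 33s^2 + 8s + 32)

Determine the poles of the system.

s = ±j, -4 ± 4j

The poles are the roots of the denominator s^4 + 8s^3 + 33s^2 + 8s + 32 = 0.
No real roots exist; factor into two real quadratics: (s^2 + 1)(s^2 + 8s + 32) = 0.
Each quadratic gives a conjugate pair via the quadratic formula.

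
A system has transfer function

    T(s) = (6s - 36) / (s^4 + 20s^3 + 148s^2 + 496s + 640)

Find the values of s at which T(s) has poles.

s = -4 + 2j, -4 - 2j, -8, -4

The poles are the roots of the denominator s^4 + 20s^3 + 148s^2 + 496s + 640 = 0.
Trying s = -8: the polynomial evaluates to 0, so (s + 8) is a factor.
Dividing out leaves s^3 + 12s^2 + 52s + 80 = 0.
This factors further as (s^2 + 8s + 20)(s + 4) = 0.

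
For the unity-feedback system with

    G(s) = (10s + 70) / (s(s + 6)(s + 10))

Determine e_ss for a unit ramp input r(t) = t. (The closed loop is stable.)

e_ss = 0.8571

G(s) has one pole at the origin.
This is a Type 1 system. Kv = lim_{s→0} s·G(s) = 70/60 = 7/6.
e_ss = 1/Kv = 1/(7/6) = 6/7 ≈ 0.8571.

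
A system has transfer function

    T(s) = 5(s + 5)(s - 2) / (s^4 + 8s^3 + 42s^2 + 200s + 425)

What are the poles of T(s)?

The poles are the roots of the denominator s^4 + 8s^3 + 42s^2 + 200s + 425 = 0.
No real roots exist; factor into two real quadratics: (s^2 + 25)(s^2 + 8s + 17) = 0.
Each quadratic gives a conjugate pair via the quadratic formula.

s = 5j, -5j, -4 + j, -4 - j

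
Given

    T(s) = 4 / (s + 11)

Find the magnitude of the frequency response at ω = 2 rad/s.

|T(j2)| ≈ 0.3578

Substitute s = j2: numerator = 4, denominator = 11 + j2.
|T(j2)| = |4| / |11 + j2| = 4 / 11.180 ≈ 0.3578.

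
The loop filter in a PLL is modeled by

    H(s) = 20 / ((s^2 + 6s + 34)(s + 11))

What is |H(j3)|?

Substitute s = j3: numerator = 20, denominator = 221 + j273.
|H(j3)| = |20| / |221 + j273| = 20 / 351.24 ≈ 0.05694.

|H(j3)| ≈ 0.05694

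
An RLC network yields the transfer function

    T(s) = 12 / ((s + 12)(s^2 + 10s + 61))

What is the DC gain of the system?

T(0) = 1/61 ≈ 0.01639

Set s = 0: T(0) = (12) / (732) = 1/61.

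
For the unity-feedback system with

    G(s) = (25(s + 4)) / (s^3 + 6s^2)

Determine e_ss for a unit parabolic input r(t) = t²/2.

G(s) has 2 poles at the origin.
This is a Type 2 system. Ka = lim_{s→0} s^2·G(s) = 100/6 = 50/3.
e_ss = 1/Ka = 1/(50/3) = 3/50 ≈ 0.06000.

e_ss = 0.06000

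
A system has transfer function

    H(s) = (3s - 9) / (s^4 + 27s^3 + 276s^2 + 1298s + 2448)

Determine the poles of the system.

s = -5 ± 3j, -9, -8

The poles are the roots of the denominator s^4 + 27s^3 + 276s^2 + 1298s + 2448 = 0.
Trying s = -9: the polynomial evaluates to 0, so (s + 9) is a factor.
Dividing out leaves s^3 + 18s^2 + 114s + 272 = 0.
This factors further as (s^2 + 10s + 34)(s + 8) = 0.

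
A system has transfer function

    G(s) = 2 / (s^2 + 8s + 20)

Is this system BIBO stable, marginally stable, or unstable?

The poles can be read from the denominator factors: s = -4 ± 2j.
Since all poles lie strictly in the left half-plane, the system is stable.

stable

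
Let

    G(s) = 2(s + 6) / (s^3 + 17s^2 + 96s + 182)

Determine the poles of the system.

s = -5 + j, -5 - j, -7

The poles are the roots of the denominator s^3 + 17s^2 + 96s + 182 = 0.
Trying s = -7: the polynomial evaluates to 0, so (s + 7) is a factor.
Dividing out leaves s^2 + 10s + 26 = 0.
The quadratic formula then gives s = -5 ± 1j.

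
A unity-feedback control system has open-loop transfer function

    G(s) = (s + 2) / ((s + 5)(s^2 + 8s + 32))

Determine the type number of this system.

Type 0

The denominator has no factor of s at the origin — no free integrator — so this is a Type 0 system.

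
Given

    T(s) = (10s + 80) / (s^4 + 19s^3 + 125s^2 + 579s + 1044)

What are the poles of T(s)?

The poles are the roots of the denominator s^4 + 19s^3 + 125s^2 + 579s + 1044 = 0.
Trying s = -3: the polynomial evaluates to 0, so (s + 3) is a factor.
Dividing out leaves s^3 + 16s^2 + 77s + 348 = 0.
This factors further as (s^2 + 4s + 29)(s + 12) = 0.

s = -2 + 5j, -2 - 5j, -3, -12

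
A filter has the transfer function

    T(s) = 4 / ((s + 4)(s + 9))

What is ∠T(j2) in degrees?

At s = j2: numerator = 4, denominator = 32 + j26.
∠T = ∠num − ∠den = 0° − (39.094°) = -39.09°.

∠T(j2) ≈ -39.09°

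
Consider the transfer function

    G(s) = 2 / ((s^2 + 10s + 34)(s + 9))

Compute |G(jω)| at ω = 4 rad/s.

Substitute s = j4: numerator = 2, denominator = 2 + j432.
|G(j4)| = |2| / |2 + j432| = 2 / 432.00 ≈ 0.004630.

|G(j4)| ≈ 0.004630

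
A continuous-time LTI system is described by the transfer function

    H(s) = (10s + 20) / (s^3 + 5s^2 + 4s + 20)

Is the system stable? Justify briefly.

marginally stable

The denominator s^3 + 5s^2 + 4s + 20 factors as (s^2 + 4)(s + 5), giving poles at s = ±2j, -5.
Since the simple pole(s) at s = 2j, -2j lie on the jω-axis with none in the right half-plane, the system is marginally stable.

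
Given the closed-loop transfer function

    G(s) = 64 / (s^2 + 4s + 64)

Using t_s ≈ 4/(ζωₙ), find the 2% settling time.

Comparing s^2 + 4s + 64 to s^2 + 2ζωₙs + ωₙ²: ωₙ = 8 rad/s and ζ = 4/(2·8) = 0.25.
ζωₙ = 4/2 = 2, so t_s ≈ 4/(ζωₙ) = 4/2 = 2 s.

t_s ≈ 2 s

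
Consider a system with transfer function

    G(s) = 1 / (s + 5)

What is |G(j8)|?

|G(j8)| ≈ 0.1060

Substitute s = j8: numerator = 1, denominator = 5 + j8.
|G(j8)| = |1| / |5 + j8| = 1 / 9.4340 ≈ 0.1060.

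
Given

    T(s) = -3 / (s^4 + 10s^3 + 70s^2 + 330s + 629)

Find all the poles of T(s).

The poles are the roots of the denominator s^4 + 10s^3 + 70s^2 + 330s + 629 = 0.
No real roots exist; factor into two real quadratics: (s^2 + 2s + 37)(s^2 + 8s + 17) = 0.
Each quadratic gives a conjugate pair via the quadratic formula.

s = -1 + 6j, -1 - 6j, -4 + j, -4 - j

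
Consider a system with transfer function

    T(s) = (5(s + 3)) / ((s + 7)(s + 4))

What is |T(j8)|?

|T(j8)| ≈ 0.4493

Substitute s = j8: numerator = 15 + j40, denominator = -36 + j88.
|T(j8)| = |15 + j40| / |-36 + j88| = 42.720 / 95.079 ≈ 0.4493.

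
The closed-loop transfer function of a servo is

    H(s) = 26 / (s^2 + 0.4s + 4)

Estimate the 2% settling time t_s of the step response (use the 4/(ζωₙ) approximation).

t_s ≈ 20 s

Comparing s^2 + 0.4s + 4 to s^2 + 2ζωₙs + ωₙ²: ωₙ = 2 rad/s and ζ = 0.4/(2·2) = 0.1.
ζωₙ = 0.4/2 = 0.2, so t_s ≈ 4/(ζωₙ) = 4/0.2 = 20 s.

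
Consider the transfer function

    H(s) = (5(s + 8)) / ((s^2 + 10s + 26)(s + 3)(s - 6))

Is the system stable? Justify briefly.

unstable

The poles can be read from the denominator factors: s = -5 + j, -5 - j, -3, 6.
Since the pole(s) at s = 6 lie in the right half-plane, the system is unstable.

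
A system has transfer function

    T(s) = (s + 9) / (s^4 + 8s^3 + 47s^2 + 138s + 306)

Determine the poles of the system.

The poles are the roots of the denominator s^4 + 8s^3 + 47s^2 + 138s + 306 = 0.
No real roots exist; factor into two real quadratics: (s^2 + 2s + 17)(s^2 + 6s + 18) = 0.
Each quadratic gives a conjugate pair via the quadratic formula.

s = -1 ± 4j, -3 ± 3j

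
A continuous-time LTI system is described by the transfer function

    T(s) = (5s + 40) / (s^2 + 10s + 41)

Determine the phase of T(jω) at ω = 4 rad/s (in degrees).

∠T(j4) ≈ -31.43°

At s = j4: numerator = 40 + j20, denominator = 25 + j40.
∠T = ∠num − ∠den = 26.565° − (57.995°) = -31.43°.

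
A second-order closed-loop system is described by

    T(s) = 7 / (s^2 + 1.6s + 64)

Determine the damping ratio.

ζ = 0.1

Compare the denominator to the standard form s^2 + 2ζωₙs + ωₙ².
ωₙ² = 64, so ωₙ = 8 rad/s.
2ζωₙ = 1.6, so ζ = 1.6/(2·8) = 0.1.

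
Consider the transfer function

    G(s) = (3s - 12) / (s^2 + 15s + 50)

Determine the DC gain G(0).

G(0) = -6/25 ≈ -0.2400

Set s = 0: G(0) = (-12) / (50) = -6/25.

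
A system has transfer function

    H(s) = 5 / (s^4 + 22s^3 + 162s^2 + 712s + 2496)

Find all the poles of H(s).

s = -1 ± 5j, -12, -8

The poles are the roots of the denominator s^4 + 22s^3 + 162s^2 + 712s + 2496 = 0.
Trying s = -12: the polynomial evaluates to 0, so (s + 12) is a factor.
Dividing out leaves s^3 + 10s^2 + 42s + 208 = 0.
This factors further as (s^2 + 2s + 26)(s + 8) = 0.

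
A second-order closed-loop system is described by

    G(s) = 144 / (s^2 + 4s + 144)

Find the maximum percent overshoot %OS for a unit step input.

%OS ≈ 58.8%

Comparing s^2 + 4s + 144 to s^2 + 2ζωₙs + ωₙ²: ωₙ = 12 rad/s and ζ = 4/(2·12) ≈ 0.1667.
%OS = 100·exp(−πζ/√(1−ζ²)) = 100·exp(−π·0.1667/√(1−0.1667²)) ≈ 58.8%.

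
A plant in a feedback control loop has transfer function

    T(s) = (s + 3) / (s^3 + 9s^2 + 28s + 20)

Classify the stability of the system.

The denominator s^3 + 9s^2 + 28s + 20 factors as (s + 1)(s^2 + 8s + 20), giving poles at s = -1, -4 ± 2j.
Since all poles lie strictly in the left half-plane, the system is stable.

stable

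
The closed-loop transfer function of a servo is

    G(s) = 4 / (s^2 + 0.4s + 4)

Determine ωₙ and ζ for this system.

Compare the denominator to the standard form s^2 + 2ζωₙs + ωₙ².
ωₙ² = 4, so ωₙ = 2 rad/s.
2ζωₙ = 0.4, so ζ = 0.4/(2·2) = 0.1.

ωₙ = 2 rad/s, ζ = 0.1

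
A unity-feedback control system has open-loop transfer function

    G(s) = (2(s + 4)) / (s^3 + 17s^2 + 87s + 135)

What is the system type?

Type 0

The denominator has no factor of s at the origin — no free integrator — so this is a Type 0 system.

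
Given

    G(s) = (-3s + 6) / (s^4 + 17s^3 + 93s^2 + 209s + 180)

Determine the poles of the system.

The poles are the roots of the denominator s^4 + 17s^3 + 93s^2 + 209s + 180 = 0.
Trying s = -4: the polynomial evaluates to 0, so (s + 4) is a factor.
Dividing out leaves s^3 + 13s^2 + 41s + 45 = 0.
This factors further as (s^2 + 4s + 5)(s + 9) = 0.

s = -2 + j, -2 - j, -4, -9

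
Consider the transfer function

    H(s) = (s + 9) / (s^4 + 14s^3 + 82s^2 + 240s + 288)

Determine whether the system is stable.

stable

The denominator s^4 + 14s^3 + 82s^2 + 240s + 288 factors as (s + 4)^2(s^2 + 6s + 18), giving poles at s = -4, -3 ± 3j, -4.
Since all poles lie strictly in the left half-plane, the system is stable.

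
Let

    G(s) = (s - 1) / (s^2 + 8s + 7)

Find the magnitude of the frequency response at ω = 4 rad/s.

Substitute s = j4: numerator = -1 + j4, denominator = -9 + j32.
|G(j4)| = |-1 + j4| / |-9 + j32| = 4.1231 / 33.242 ≈ 0.1240.

|G(j4)| ≈ 0.1240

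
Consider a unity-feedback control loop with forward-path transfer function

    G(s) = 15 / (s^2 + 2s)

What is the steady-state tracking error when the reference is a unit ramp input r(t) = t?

G(s) has one pole at the origin.
This is a Type 1 system. Kv = lim_{s→0} s·G(s) = 15/2.
e_ss = 1/Kv = 1/(15/2) = 2/15 ≈ 0.1333.

e_ss = 0.1333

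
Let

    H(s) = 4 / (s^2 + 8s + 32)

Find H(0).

Set s = 0: H(0) = (4) / (32) = 1/8.

H(0) = 1/8 ≈ 0.1250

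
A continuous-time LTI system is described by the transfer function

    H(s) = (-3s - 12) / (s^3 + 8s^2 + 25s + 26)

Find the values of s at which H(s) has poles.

The poles are the roots of the denominator s^3 + 8s^2 + 25s + 26 = 0.
Trying s = -2: the polynomial evaluates to 0, so (s + 2) is a factor.
Dividing out leaves s^2 + 6s + 13 = 0.
The quadratic formula then gives s = -3 ± 2j.

s = -2, -3 ± 2j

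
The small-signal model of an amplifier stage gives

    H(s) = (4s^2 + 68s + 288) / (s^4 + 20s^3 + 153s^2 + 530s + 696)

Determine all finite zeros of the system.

Set the numerator to zero: 4s^2 + 68s + 288 = 0, i.e. 4·(s^2 + 17s + 72) = 0.
Factoring: (s + 9)(s + 8) = 0.

s = -9, -8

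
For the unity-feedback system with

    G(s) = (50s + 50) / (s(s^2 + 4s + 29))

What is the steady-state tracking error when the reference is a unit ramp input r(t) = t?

G(s) has one pole at the origin.
This is a Type 1 system. Kv = lim_{s→0} s·G(s) = 50/29.
e_ss = 1/Kv = 1/(50/29) = 29/50 ≈ 0.5800.

e_ss = 0.5800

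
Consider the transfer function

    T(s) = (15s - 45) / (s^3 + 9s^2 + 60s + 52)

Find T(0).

Set s = 0: T(0) = (-45) / (52) = -45/52.

T(0) = -45/52 ≈ -0.8654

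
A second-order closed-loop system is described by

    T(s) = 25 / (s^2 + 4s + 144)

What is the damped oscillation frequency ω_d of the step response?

Comparing s^2 + 4s + 144 to s^2 + 2ζωₙs + ωₙ²: ωₙ = 12 rad/s and ζ = 4/(2·12) ≈ 0.1667.
ζωₙ = 4/2 = 2, so ω_d = ωₙ√(1−ζ²) = √(ωₙ² − (ζωₙ)²) = √(144 − 2²) = √140 ≈ 11.83 rad/s.

ω_d ≈ 11.83 rad/s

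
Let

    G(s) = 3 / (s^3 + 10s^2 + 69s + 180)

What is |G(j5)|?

|G(j5)| ≈ 0.01299

Substitute s = j5: numerator = 3, denominator = -70 + j220.
|G(j5)| = |3| / |-70 + j220| = 3 / 230.87 ≈ 0.01299.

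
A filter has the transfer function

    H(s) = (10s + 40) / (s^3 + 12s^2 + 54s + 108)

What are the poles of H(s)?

The poles are the roots of the denominator s^3 + 12s^2 + 54s + 108 = 0.
Trying s = -6: the polynomial evaluates to 0, so (s + 6) is a factor.
Dividing out leaves s^2 + 6s + 18 = 0.
The quadratic formula then gives s = -3 ± 3j.

s = -3 + 3j, -3 - 3j, -6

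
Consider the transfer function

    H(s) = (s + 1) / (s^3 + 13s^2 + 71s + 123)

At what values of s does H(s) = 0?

s = -1

Set the numerator to zero: s + 1 = 0.
So s = -1.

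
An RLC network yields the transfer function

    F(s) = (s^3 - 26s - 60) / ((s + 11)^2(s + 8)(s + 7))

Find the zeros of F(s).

s = -3 + j, -3 - j, 6

Set the numerator to zero: s^3 - 26s - 60 = 0.
Factoring: (s^2 + 6s + 10)(s - 6) = 0.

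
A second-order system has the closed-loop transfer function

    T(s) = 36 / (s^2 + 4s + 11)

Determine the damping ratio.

Compare the denominator to the standard form s^2 + 2ζωₙs + ωₙ².
ωₙ² = 11, so ωₙ = √11 ≈ 3.317 rad/s.
2ζωₙ = 4, so ζ = 4/(2·√11) ≈ 0.6030.

ζ ≈ 0.6030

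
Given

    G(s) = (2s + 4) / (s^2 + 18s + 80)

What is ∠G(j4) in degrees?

∠G(j4) ≈ 15.07°

At s = j4: numerator = 4 + j8, denominator = 64 + j72.
∠G = ∠num − ∠den = 63.435° − (48.366°) = 15.07°.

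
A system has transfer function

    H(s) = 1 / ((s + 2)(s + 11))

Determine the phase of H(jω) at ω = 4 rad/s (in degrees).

At s = j4: numerator = 1, denominator = 6 + j52.
∠H = ∠num − ∠den = 0° − (83.418°) = -83.42°.

∠H(j4) ≈ -83.42°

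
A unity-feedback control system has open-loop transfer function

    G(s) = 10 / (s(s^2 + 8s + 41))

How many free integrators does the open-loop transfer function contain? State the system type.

Type 1

The denominator has 1 factor of s at the origin (free integrator), so this is a Type 1 system.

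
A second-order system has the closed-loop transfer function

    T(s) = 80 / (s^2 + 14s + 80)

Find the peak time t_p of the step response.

Comparing s^2 + 14s + 80 to s^2 + 2ζωₙs + ωₙ²: ωₙ = √80 ≈ 8.944 rad/s and ζ = 14/(2·√80) ≈ 0.7826.
ζωₙ = 14/2 = 7, so ω_d = ωₙ√(1−ζ²) = √(ωₙ² − (ζωₙ)²) = √(80 − 7²) = √31 ≈ 5.568 rad/s.
t_p = π/ω_d = π/5.568 ≈ 0.5642 s.

t_p ≈ 0.5642 s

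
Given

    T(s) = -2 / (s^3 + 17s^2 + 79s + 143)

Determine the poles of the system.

The poles are the roots of the denominator s^3 + 17s^2 + 79s + 143 = 0.
Trying s = -11: the polynomial evaluates to 0, so (s + 11) is a factor.
Dividing out leaves s^2 + 6s + 13 = 0.
The quadratic formula then gives s = -3 ± 2j.

s = -3 + 2j, -3 - 2j, -11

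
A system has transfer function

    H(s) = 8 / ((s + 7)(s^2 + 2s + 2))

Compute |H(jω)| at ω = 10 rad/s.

Substitute s = j10: numerator = 8, denominator = -886 - j840.
|H(j10)| = |8| / |-886 - j840| = 8 / 1220.9 ≈ 0.006553.

|H(j10)| ≈ 0.006553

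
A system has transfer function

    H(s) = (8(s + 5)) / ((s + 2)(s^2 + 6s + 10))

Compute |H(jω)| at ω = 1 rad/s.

|H(j1)| ≈ 1.687

Substitute s = j1: numerator = 40 + j8, denominator = 12 + j21.
|H(j1)| = |40 + j8| / |12 + j21| = 40.792 / 24.187 ≈ 1.687.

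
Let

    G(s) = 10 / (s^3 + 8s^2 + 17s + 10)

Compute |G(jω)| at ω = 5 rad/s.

|G(j5)| ≈ 0.05150

Substitute s = j5: numerator = 10, denominator = -190 - j40.
|G(j5)| = |10| / |-190 - j40| = 10 / 194.16 ≈ 0.05150.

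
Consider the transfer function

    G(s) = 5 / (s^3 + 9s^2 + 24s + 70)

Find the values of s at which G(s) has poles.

s = -1 + 3j, -1 - 3j, -7

The poles are the roots of the denominator s^3 + 9s^2 + 24s + 70 = 0.
Trying s = -7: the polynomial evaluates to 0, so (s + 7) is a factor.
Dividing out leaves s^2 + 2s + 10 = 0.
The quadratic formula then gives s = -1 ± 3j.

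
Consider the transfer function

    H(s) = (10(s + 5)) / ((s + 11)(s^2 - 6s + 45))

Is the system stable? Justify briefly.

unstable

The poles can be read from the denominator factors: s = -11, 3 + 6j, 3 - 6j.
Since the pole(s) at s = 3 + 6j, 3 - 6j lie in the right half-plane, the system is unstable.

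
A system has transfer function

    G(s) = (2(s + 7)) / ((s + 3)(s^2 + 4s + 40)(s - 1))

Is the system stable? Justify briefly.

The poles can be read from the denominator factors: s = -3, -2 ± 6j, 1.
Since the pole(s) at s = 1 lie in the right half-plane, the system is unstable.

unstable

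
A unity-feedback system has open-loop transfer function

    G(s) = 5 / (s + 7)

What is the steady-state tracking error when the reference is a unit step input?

e_ss = 0.5833

G(s) has no poles at the origin.
This is a Type 0 system. Kp = lim_{s→0} G(s) = 5/7.
e_ss = 1/(1 + Kp) = 1/(1 + 5/7) = 7/12 ≈ 0.5833.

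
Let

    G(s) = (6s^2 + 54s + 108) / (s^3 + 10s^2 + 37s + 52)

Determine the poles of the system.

The poles are the roots of the denominator s^3 + 10s^2 + 37s + 52 = 0.
Trying s = -4: the polynomial evaluates to 0, so (s + 4) is a factor.
Dividing out leaves s^2 + 6s + 13 = 0.
The quadratic formula then gives s = -3 ± 2j.

s = -3 + 2j, -3 - 2j, -4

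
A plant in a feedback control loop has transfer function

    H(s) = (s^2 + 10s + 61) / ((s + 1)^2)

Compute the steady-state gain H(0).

H(0) = 61

At s = 0 each factor (s + a) contributes a and each (s^2 + bs + c) contributes c.
H(0) = 1·(61) / ((1) · (1)) = 61/1 = 61.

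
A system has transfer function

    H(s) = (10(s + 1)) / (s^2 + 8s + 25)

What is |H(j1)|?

|H(j1)| ≈ 0.5590

Substitute s = j1: numerator = 10 + j10, denominator = 24 + j8.
|H(j1)| = |10 + j10| / |24 + j8| = 14.142 / 25.298 ≈ 0.5590.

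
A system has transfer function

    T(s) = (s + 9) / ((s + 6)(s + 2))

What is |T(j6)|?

|T(j6)| ≈ 0.2016

Substitute s = j6: numerator = 9 + j6, denominator = -24 + j48.
|T(j6)| = |9 + j6| / |-24 + j48| = 10.817 / 53.666 ≈ 0.2016.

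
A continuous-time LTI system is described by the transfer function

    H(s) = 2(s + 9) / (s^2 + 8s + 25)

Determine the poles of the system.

The poles are the roots of the denominator s^2 + 8s + 25 = 0.
Using the quadratic formula: s = (-8 ± √(-36))/2 = -4 ± 3j.

s = -4 ± 3j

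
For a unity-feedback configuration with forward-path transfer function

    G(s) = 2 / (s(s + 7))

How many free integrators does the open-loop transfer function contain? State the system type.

Type 1

The denominator has 1 factor of s at the origin (free integrator), so this is a Type 1 system.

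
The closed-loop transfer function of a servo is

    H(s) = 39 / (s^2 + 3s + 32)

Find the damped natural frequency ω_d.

Comparing s^2 + 3s + 32 to s^2 + 2ζωₙs + ωₙ²: ωₙ = √32 ≈ 5.657 rad/s and ζ = 3/(2·√32) ≈ 0.2652.
ζωₙ = 3/2 = 1.5, so ω_d = ωₙ√(1−ζ²) = √(ωₙ² − (ζωₙ)²) = √(32 − 1.5²) = √29.75 ≈ 5.454 rad/s.

ω_d ≈ 5.454 rad/s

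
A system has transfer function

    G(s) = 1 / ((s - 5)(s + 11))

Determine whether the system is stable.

unstable

The poles can be read from the denominator factors: s = 5, -11.
Since the pole(s) at s = 5 lie in the right half-plane, the system is unstable.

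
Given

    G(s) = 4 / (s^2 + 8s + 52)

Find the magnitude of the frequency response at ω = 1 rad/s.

|G(j1)| ≈ 0.07748

Substitute s = j1: numerator = 4, denominator = 51 + j8.
|G(j1)| = |4| / |51 + j8| = 4 / 51.624 ≈ 0.07748.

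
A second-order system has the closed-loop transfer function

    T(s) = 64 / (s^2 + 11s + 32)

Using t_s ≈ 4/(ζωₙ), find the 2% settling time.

t_s ≈ 0.7273 s

Comparing s^2 + 11s + 32 to s^2 + 2ζωₙs + ωₙ²: ωₙ = √32 ≈ 5.657 rad/s and ζ = 11/(2·√32) ≈ 0.9723.
ζωₙ = 11/2 = 5.5, so t_s ≈ 4/(ζωₙ) = 4/5.5 ≈ 0.7273 s.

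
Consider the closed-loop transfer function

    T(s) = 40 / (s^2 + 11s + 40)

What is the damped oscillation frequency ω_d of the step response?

Comparing s^2 + 11s + 40 to s^2 + 2ζωₙs + ωₙ²: ωₙ = √40 ≈ 6.325 rad/s and ζ = 11/(2·√40) ≈ 0.8696.
ζωₙ = 11/2 = 5.5, so ω_d = ωₙ√(1−ζ²) = √(ωₙ² − (ζωₙ)²) = √(40 − 5.5²) = √9.75 ≈ 3.122 rad/s.

ω_d ≈ 3.122 rad/s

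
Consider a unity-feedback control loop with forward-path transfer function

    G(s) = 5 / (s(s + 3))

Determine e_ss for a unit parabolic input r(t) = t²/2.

G(s) has one pole at the origin.
This is a Type 1 system; Ka = lim_{s→0} s^2·G(s) = 0, so the steady-state error for a parabola input is infinite.

e_ss = ∞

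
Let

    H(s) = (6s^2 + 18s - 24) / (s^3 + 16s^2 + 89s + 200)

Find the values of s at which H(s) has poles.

s = -4 ± 3j, -8

The poles are the roots of the denominator s^3 + 16s^2 + 89s + 200 = 0.
Trying s = -8: the polynomial evaluates to 0, so (s + 8) is a factor.
Dividing out leaves s^2 + 8s + 25 = 0.
The quadratic formula then gives s = -4 ± 3j.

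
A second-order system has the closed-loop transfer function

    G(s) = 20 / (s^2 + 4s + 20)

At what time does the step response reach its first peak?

Comparing s^2 + 4s + 20 to s^2 + 2ζωₙs + ωₙ²: ωₙ = √20 ≈ 4.472 rad/s and ζ = 4/(2·√20) ≈ 0.4472.
ζωₙ = 4/2 = 2, so ω_d = ωₙ√(1−ζ²) = √(ωₙ² − (ζωₙ)²) = √(20 − 2²) = √16 = 4 rad/s.
t_p = π/ω_d = π/4 ≈ 0.7854 s.

t_p ≈ 0.7854 s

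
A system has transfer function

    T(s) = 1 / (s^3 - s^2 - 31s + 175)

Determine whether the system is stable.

The denominator s^3 - s^2 - 31s + 175 factors as (s^2 - 8s + 25)(s + 7), giving poles at s = 4 + 3j, 4 - 3j, -7.
Since the pole(s) at s = 4 + 3j, 4 - 3j lie in the right half-plane, the system is unstable.

unstable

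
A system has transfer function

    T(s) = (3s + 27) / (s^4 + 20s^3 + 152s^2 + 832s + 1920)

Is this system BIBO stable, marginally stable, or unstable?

stable

The denominator s^4 + 20s^3 + 152s^2 + 832s + 1920 factors as (s + 4)(s^2 + 4s + 40)(s + 12), giving poles at s = -4, -2 + 6j, -2 - 6j, -12.
Since all poles lie strictly in the left half-plane, the system is stable.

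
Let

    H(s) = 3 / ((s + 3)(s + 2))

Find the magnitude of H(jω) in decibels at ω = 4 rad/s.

Substitute s = j4: numerator = 3, denominator = -10 + j20.
|H(j4)| = |3| / |-10 + j20| = 3 / 22.361 ≈ 0.1342.
In decibels: 20·log₁₀(0.1342) ≈ -17.4 dB.

|H(j4)|_dB ≈ -17.4 dB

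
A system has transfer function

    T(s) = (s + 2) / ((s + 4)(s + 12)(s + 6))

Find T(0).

Set s = 0: T(0) = (2) / (288) = 1/144.

T(0) = 1/144 ≈ 0.006944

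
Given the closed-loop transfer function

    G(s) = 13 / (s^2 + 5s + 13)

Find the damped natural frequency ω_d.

ω_d ≈ 2.598 rad/s

Comparing s^2 + 5s + 13 to s^2 + 2ζωₙs + ωₙ²: ωₙ = √13 ≈ 3.606 rad/s and ζ = 5/(2·√13) ≈ 0.6934.
ζωₙ = 5/2 = 2.5, so ω_d = ωₙ√(1−ζ²) = √(ωₙ² − (ζωₙ)²) = √(13 − 2.5²) = √6.75 ≈ 2.598 rad/s.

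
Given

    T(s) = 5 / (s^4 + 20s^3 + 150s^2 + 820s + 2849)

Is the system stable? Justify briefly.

stable

The denominator s^4 + 20s^3 + 150s^2 + 820s + 2849 factors as (s + 7)(s^2 + 2s + 37)(s + 11), giving poles at s = -7, -1 + 6j, -1 - 6j, -11.
Since all poles lie strictly in the left half-plane, the system is stable.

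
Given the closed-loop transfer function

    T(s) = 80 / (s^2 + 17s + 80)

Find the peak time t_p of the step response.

t_p ≈ 1.128 s

Comparing s^2 + 17s + 80 to s^2 + 2ζωₙs + ωₙ²: ωₙ = √80 ≈ 8.944 rad/s and ζ = 17/(2·√80) ≈ 0.9503.
ζωₙ = 17/2 = 8.5, so ω_d = ωₙ√(1−ζ²) = √(ωₙ² − (ζωₙ)²) = √(80 − 8.5²) = √7.75 ≈ 2.784 rad/s.
t_p = π/ω_d = π/2.784 ≈ 1.128 s.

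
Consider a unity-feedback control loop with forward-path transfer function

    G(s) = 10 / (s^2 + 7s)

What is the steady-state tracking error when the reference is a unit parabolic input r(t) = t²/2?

G(s) has one pole at the origin.
This is a Type 1 system; Ka = lim_{s→0} s^2·G(s) = 0, so the steady-state error for a parabola input is infinite.

e_ss = ∞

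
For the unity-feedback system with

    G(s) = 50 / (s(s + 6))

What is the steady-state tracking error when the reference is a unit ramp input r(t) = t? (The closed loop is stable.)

e_ss = 0.1200

G(s) has one pole at the origin.
This is a Type 1 system. Kv = lim_{s→0} s·G(s) = 50/6 = 25/3.
e_ss = 1/Kv = 1/(25/3) = 3/25 ≈ 0.1200.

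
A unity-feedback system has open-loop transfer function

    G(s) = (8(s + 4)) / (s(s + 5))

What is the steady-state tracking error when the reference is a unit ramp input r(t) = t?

e_ss = 0.1562

G(s) has one pole at the origin.
This is a Type 1 system. Kv = lim_{s→0} s·G(s) = 32/5.
e_ss = 1/Kv = 1/(32/5) = 5/32 ≈ 0.1562.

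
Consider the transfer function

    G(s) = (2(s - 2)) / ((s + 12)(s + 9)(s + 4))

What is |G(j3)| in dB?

|G(j3)|_dB ≈ -38.2 dB

Substitute s = j3: numerator = -4 + j6, denominator = 207 + j549.
|G(j3)| = |-4 + j6| / |207 + j549| = 7.2111 / 586.73 ≈ 0.01229.
In decibels: 20·log₁₀(0.01229) ≈ -38.2 dB.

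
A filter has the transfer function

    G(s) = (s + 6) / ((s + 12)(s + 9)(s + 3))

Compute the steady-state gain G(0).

G(0) = 1/54 ≈ 0.01852

Set s = 0: G(0) = (6) / (324) = 1/54.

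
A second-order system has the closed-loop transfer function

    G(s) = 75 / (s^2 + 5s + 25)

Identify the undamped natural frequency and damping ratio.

Compare the denominator to the standard form s^2 + 2ζωₙs + ωₙ².
ωₙ² = 25, so ωₙ = 5 rad/s.
2ζωₙ = 5, so ζ = 5/(2·5) = 0.5.

ωₙ = 5 rad/s, ζ = 0.5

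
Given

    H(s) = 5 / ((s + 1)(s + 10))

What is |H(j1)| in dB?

|H(j1)|_dB ≈ -9.07 dB

Substitute s = j1: numerator = 5, denominator = 9 + j11.
|H(j1)| = |5| / |9 + j11| = 5 / 14.213 ≈ 0.3518.
In decibels: 20·log₁₀(0.3518) ≈ -9.07 dB.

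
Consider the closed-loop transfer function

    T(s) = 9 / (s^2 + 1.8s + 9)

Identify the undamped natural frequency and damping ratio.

Compare the denominator to the standard form s^2 + 2ζωₙs + ωₙ².
ωₙ² = 9, so ωₙ = 3 rad/s.
2ζωₙ = 1.8, so ζ = 1.8/(2·3) = 0.3.
With ζ = 0.3 the response is underdamped.

ωₙ = 3 rad/s, ζ = 0.3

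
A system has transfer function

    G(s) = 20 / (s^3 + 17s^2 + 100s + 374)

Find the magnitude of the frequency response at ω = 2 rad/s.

Substitute s = j2: numerator = 20, denominator = 306 + j192.
|G(j2)| = |20| / |306 + j192| = 20 / 361.25 ≈ 0.05536.

|G(j2)| ≈ 0.05536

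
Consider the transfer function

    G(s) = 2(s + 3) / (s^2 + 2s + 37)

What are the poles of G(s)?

s = -1 + 6j, -1 - 6j

The poles are the roots of the denominator s^2 + 2s + 37 = 0.
Using the quadratic formula: s = (-2 ± √(-144))/2 = -1 ± 6j.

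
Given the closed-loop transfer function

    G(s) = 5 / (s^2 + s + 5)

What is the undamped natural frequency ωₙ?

ωₙ ≈ 2.236 rad/s

Compare the denominator to the standard form s^2 + 2ζωₙs + ωₙ².
ωₙ² = 5, so ωₙ = √5 ≈ 2.236 rad/s.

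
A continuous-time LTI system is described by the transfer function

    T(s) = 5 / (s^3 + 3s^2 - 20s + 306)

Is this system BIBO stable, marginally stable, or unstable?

unstable

The denominator s^3 + 3s^2 - 20s + 306 factors as (s + 9)(s^2 - 6s + 34), giving poles at s = -9, 3 + 5j, 3 - 5j.
Since the pole(s) at s = 3 + 5j, 3 - 5j lie in the right half-plane, the system is unstable.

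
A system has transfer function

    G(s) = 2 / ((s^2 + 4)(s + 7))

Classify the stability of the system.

marginally stable

The poles can be read from the denominator factors: s = 2j, -2j, -7.
Since the simple pole(s) at s = 2j, -2j lie on the jω-axis with none in the right half-plane, the system is marginally stable.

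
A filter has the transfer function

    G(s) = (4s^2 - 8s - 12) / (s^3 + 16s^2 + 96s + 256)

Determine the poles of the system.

s = -4 ± 4j, -8

The poles are the roots of the denominator s^3 + 16s^2 + 96s + 256 = 0.
Trying s = -8: the polynomial evaluates to 0, so (s + 8) is a factor.
Dividing out leaves s^2 + 8s + 32 = 0.
The quadratic formula then gives s = -4 ± 4j.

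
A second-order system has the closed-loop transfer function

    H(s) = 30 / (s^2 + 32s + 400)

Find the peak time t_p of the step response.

t_p ≈ 0.2618 s

Comparing s^2 + 32s + 400 to s^2 + 2ζωₙs + ωₙ²: ωₙ = 20 rad/s and ζ = 32/(2·20) = 0.8.
ζωₙ = 32/2 = 16, so ω_d = ωₙ√(1−ζ²) = √(ωₙ² − (ζωₙ)²) = √(400 − 16²) = √144 = 12 rad/s.
t_p = π/ω_d = π/12 ≈ 0.2618 s.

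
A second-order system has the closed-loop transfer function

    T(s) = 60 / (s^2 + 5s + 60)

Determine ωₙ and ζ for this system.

Compare the denominator to the standard form s^2 + 2ζωₙs + ωₙ².
ωₙ² = 60, so ωₙ = √60 ≈ 7.746 rad/s.
2ζωₙ = 5, so ζ = 5/(2·√60) ≈ 0.3227.

ωₙ ≈ 7.746 rad/s, ζ ≈ 0.3227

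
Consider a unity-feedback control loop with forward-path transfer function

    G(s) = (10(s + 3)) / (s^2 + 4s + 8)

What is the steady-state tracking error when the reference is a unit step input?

G(s) has no poles at the origin.
This is a Type 0 system. Kp = lim_{s→0} G(s) = 30/8 = 15/4.
e_ss = 1/(1 + Kp) = 1/(1 + 15/4) = 4/19 ≈ 0.2105.

e_ss = 0.2105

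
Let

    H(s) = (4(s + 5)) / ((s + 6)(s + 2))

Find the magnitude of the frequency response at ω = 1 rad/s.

|H(j1)| ≈ 1.500

Substitute s = j1: numerator = 20 + j4, denominator = 11 + j8.
|H(j1)| = |20 + j4| / |11 + j8| = 20.396 / 13.601 ≈ 1.500.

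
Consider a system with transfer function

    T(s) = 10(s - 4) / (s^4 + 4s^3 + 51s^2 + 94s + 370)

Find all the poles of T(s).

s = -1 ± 6j, -1 ± 3j

The poles are the roots of the denominator s^4 + 4s^3 + 51s^2 + 94s + 370 = 0.
No real roots exist; factor into two real quadratics: (s^2 + 2s + 37)(s^2 + 2s + 10) = 0.
Each quadratic gives a conjugate pair via the quadratic formula.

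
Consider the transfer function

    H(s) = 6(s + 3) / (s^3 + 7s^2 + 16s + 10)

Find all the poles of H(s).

The poles are the roots of the denominator s^3 + 7s^2 + 16s + 10 = 0.
Trying s = -1: the polynomial evaluates to 0, so (s + 1) is a factor.
Dividing out leaves s^2 + 6s + 10 = 0.
The quadratic formula then gives s = -3 ± 1j.

s = -3 ± j, -1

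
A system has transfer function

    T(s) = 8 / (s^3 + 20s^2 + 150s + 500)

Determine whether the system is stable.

stable

The denominator s^3 + 20s^2 + 150s + 500 factors as (s + 10)(s^2 + 10s + 50), giving poles at s = -10, -5 ± 5j.
Since all poles lie strictly in the left half-plane, the system is stable.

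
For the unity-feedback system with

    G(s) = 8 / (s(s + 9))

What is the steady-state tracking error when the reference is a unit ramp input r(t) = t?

e_ss = 1.125

G(s) has one pole at the origin.
This is a Type 1 system. Kv = lim_{s→0} s·G(s) = 8/9.
e_ss = 1/Kv = 1/(8/9) = 9/8 ≈ 1.125.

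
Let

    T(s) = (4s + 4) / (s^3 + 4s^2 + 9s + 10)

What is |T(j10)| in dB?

Substitute s = j10: numerator = 4 + j40, denominator = -390 - j910.
|T(j10)| = |4 + j40| / |-390 - j910| = 40.200 / 990.05 ≈ 0.04060.
In decibels: 20·log₁₀(0.04060) ≈ -27.8 dB.

|T(j10)|_dB ≈ -27.8 dB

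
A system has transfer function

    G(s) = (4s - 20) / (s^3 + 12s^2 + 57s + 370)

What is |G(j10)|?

|G(j10)| ≈ 0.04784

Substitute s = j10: numerator = -20 + j40, denominator = -830 - j430.
|G(j10)| = |-20 + j40| / |-830 - j430| = 44.721 / 934.77 ≈ 0.04784.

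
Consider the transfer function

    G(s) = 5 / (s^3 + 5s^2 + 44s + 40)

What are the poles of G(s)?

The poles are the roots of the denominator s^3 + 5s^2 + 44s + 40 = 0.
Trying s = -1: the polynomial evaluates to 0, so (s + 1) is a factor.
Dividing out leaves s^2 + 4s + 40 = 0.
The quadratic formula then gives s = -2 ± 6j.

s = -2 + 6j, -2 - 6j, -1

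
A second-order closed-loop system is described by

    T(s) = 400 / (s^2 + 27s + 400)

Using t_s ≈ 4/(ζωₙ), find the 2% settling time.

t_s ≈ 0.2963 s

Comparing s^2 + 27s + 400 to s^2 + 2ζωₙs + ωₙ²: ωₙ = 20 rad/s and ζ = 27/(2·20) = 0.675.
ζωₙ = 27/2 = 13.5, so t_s ≈ 4/(ζωₙ) = 4/13.5 ≈ 0.2963 s.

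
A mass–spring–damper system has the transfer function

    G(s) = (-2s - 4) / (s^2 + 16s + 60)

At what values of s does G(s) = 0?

Set the numerator to zero: -2s - 4 = 0, i.e. -2·(s + 2) = 0.
So s = -2.

s = -2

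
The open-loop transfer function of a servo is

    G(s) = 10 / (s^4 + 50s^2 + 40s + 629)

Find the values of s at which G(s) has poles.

s = 1 ± 6j, -1 ± 4j

The poles are the roots of the denominator s^4 + 50s^2 + 40s + 629 = 0.
No real roots exist; factor into two real quadratics: (s^2 - 2s + 37)(s^2 + 2s + 17) = 0.
Each quadratic gives a conjugate pair via the quadratic formula.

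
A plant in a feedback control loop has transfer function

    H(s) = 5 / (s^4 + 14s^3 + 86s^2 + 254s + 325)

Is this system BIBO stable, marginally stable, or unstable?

The denominator s^4 + 14s^3 + 86s^2 + 254s + 325 factors as (s^2 + 8s + 25)(s^2 + 6s + 13), giving poles at s = -4 ± 3j, -3 ± 2j.
Since all poles lie strictly in the left half-plane, the system is stable.

stable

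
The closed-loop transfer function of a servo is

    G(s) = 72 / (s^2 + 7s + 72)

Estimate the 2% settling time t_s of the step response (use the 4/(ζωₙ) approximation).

t_s ≈ 1.143 s

Comparing s^2 + 7s + 72 to s^2 + 2ζωₙs + ωₙ²: ωₙ = √72 ≈ 8.485 rad/s and ζ = 7/(2·√72) ≈ 0.4125.
ζωₙ = 7/2 = 3.5, so t_s ≈ 4/(ζωₙ) = 4/3.5 ≈ 1.143 s.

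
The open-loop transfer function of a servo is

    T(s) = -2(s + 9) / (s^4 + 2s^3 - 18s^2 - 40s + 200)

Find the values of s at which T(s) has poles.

s = 3 ± j, -4 ± 2j

The poles are the roots of the denominator s^4 + 2s^3 - 18s^2 - 40s + 200 = 0.
No real roots exist; factor into two real quadratics: (s^2 - 6s + 10)(s^2 + 8s + 20) = 0.
Each quadratic gives a conjugate pair via the quadratic formula.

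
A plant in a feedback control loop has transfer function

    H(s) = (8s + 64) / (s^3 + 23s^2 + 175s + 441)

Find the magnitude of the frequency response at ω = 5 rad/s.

Substitute s = j5: numerator = 64 + j40, denominator = -134 + j750.
|H(j5)| = |64 + j40| / |-134 + j750| = 75.472 / 761.88 ≈ 0.09906.

|H(j5)| ≈ 0.09906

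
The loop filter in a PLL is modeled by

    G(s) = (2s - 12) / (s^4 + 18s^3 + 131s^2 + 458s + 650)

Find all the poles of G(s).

s = -5 + j, -5 - j, -4 + 3j, -4 - 3j

The poles are the roots of the denominator s^4 + 18s^3 + 131s^2 + 458s + 650 = 0.
No real roots exist; factor into two real quadratics: (s^2 + 10s + 26)(s^2 + 8s + 25) = 0.
Each quadratic gives a conjugate pair via the quadratic formula.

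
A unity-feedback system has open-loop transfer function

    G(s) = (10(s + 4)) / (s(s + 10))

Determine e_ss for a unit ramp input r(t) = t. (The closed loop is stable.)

G(s) has one pole at the origin.
This is a Type 1 system. Kv = lim_{s→0} s·G(s) = 40/10 = 4.
e_ss = 1/Kv = 1/(4) = 1/4 ≈ 0.2500.

e_ss = 0.2500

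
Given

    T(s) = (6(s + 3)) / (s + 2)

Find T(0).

At s = 0 each factor (s + a) contributes a and each (s^2 + bs + c) contributes c.
T(0) = 6·(3) / ((2)) = 18/2 = 9.

T(0) = 9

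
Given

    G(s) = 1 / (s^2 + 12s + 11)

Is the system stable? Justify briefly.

stable

The denominator s^2 + 12s + 11 factors as (s + 11)(s + 1), giving poles at s = -11, -1.
Since all poles lie strictly in the left half-plane, the system is stable.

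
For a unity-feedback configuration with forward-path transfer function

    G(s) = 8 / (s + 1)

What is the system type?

Type 0

The denominator has no factor of s at the origin — no free integrator — so this is a Type 0 system.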